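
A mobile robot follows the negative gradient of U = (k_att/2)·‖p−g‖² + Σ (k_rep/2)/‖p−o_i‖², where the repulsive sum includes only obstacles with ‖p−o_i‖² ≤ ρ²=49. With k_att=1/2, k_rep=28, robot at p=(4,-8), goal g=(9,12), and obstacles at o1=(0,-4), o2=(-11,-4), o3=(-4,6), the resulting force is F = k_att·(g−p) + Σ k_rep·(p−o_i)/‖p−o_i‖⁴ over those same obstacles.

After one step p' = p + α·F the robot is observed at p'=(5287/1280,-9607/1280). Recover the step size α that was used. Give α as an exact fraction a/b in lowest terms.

α = 1/20

F_att = 1/2·(g−p) = 1/2·(5,20) = (2.5000,10.0000)
o1: d²=32 ≤ ρ²=49; F_rep = 28·(4,-4)/32² = (0.1094,-0.1094)
o2: d²=241 > ρ²=49 → inactive
o3: d²=260 > ρ²=49 → inactive
F = F_att + ΣF_rep = (2.6094,9.8906)
Δp = p'−p = (0.1305,0.4945); α = Δx/Fx = (167/1280) / (167/64) = 1/20
check: Δy/Fy = (633/1280) / (633/64) = 1/20 ✓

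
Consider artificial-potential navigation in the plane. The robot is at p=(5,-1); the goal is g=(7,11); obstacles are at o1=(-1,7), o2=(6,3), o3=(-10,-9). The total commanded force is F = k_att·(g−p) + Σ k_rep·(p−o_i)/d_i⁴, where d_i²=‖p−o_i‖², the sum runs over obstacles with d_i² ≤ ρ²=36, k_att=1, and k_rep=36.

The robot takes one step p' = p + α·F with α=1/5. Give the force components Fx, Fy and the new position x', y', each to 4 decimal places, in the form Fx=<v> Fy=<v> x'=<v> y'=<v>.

F_att = 1·(g−p) = 1·(2,12) = (2.0000,12.0000)
o1: d²=100 > ρ²=36 → inactive
o2: d²=17 ≤ ρ²=36; F_rep = 36·(-1,-4)/17² = (-0.1246,-0.4983)
o3: d²=289 > ρ²=36 → inactive
F = F_att + ΣF_rep = (1.8754,11.5017)
p' = p + 1/5·F = (5.3751,1.3003)

Fx=1.8754 Fy=11.5017 x'=5.3751 y'=1.3003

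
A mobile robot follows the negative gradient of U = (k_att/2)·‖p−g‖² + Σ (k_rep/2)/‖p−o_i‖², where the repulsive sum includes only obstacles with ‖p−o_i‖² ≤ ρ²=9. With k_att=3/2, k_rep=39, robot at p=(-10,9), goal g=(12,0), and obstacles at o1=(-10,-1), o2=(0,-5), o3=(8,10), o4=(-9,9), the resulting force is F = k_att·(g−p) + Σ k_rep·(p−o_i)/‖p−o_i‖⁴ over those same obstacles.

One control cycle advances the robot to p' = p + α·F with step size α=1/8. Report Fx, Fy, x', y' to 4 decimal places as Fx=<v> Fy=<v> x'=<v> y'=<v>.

Fx=-6.0000 Fy=-13.5000 x'=-10.7500 y'=7.3125

F_att = 3/2·(g−p) = 3/2·(22,-9) = (33.0000,-13.5000)
o1: d²=100 > ρ²=9 → inactive
o2: d²=296 > ρ²=9 → inactive
o3: d²=325 > ρ²=9 → inactive
o4: d²=1 ≤ ρ²=9; F_rep = 39·(-1,0)/1² = (-39.0000,0.0000)
F = F_att + ΣF_rep = (-6.0000,-13.5000)
p' = p + 1/8·F = (-10.7500,7.3125)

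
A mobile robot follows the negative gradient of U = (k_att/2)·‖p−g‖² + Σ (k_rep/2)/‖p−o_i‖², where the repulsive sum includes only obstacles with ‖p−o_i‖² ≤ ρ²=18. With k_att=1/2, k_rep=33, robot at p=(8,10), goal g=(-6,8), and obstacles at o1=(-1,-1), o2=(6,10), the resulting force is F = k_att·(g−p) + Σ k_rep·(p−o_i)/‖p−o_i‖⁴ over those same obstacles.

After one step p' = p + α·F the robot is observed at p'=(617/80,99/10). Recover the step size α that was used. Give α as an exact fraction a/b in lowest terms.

F_att = 1/2·(g−p) = 1/2·(-14,-2) = (-7.0000,-1.0000)
o1: d²=202 > ρ²=18 → inactive
o2: d²=4 ≤ ρ²=18; F_rep = 33·(2,0)/4² = (4.1250,0.0000)
F = F_att + ΣF_rep = (-2.8750,-1.0000)
Δp = p'−p = (-0.2875,-0.1000); α = Δx/Fx = (-23/80) / (-23/8) = 1/10
check: Δy/Fy = (-1/10) / (-1) = 1/10 ✓

α = 1/10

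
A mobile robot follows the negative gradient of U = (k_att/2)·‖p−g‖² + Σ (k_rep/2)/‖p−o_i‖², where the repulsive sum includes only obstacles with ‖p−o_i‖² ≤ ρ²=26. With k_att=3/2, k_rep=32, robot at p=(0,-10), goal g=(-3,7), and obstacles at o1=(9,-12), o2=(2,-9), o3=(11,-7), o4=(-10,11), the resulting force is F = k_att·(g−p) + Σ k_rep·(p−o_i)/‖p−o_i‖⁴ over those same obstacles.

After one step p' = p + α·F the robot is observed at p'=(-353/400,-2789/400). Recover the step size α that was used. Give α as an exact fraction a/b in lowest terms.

α = 1/8

F_att = 3/2·(g−p) = 3/2·(-3,17) = (-4.5000,25.5000)
o1: d²=85 > ρ²=26 → inactive
o2: d²=5 ≤ ρ²=26; F_rep = 32·(-2,-1)/5² = (-2.5600,-1.2800)
o3: d²=130 > ρ²=26 → inactive
o4: d²=541 > ρ²=26 → inactive
F = F_att + ΣF_rep = (-7.0600,24.2200)
Δp = p'−p = (-0.8825,3.0275); α = Δx/Fx = (-353/400) / (-353/50) = 1/8
check: Δy/Fy = (1211/400) / (1211/50) = 1/8 ✓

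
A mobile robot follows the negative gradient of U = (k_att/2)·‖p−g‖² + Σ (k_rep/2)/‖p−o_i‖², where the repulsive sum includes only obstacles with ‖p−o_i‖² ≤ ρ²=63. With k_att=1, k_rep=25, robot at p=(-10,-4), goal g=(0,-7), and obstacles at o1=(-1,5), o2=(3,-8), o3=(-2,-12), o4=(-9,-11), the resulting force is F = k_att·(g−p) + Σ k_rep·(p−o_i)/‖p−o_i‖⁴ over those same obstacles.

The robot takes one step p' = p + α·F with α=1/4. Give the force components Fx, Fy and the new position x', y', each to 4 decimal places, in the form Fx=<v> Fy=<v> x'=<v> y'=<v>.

Fx=9.9900 Fy=-2.9300 x'=-7.5025 y'=-4.7325

F_att = 1·(g−p) = 1·(10,-3) = (10.0000,-3.0000)
o1: d²=162 > ρ²=63 → inactive
o2: d²=185 > ρ²=63 → inactive
o3: d²=128 > ρ²=63 → inactive
o4: d²=50 ≤ ρ²=63; F_rep = 25·(-1,7)/50² = (-0.0100,0.0700)
F = F_att + ΣF_rep = (9.9900,-2.9300)
p' = p + 1/4·F = (-7.5025,-4.7325)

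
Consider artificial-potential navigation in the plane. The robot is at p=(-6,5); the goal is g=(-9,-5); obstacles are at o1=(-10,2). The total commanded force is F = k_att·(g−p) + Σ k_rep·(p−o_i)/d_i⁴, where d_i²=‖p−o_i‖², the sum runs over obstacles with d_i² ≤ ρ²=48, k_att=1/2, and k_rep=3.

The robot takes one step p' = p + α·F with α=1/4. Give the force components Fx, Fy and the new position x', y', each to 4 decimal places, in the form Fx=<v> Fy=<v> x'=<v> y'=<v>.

Fx=-1.4808 Fy=-4.9856 x'=-6.3702 y'=3.7536

F_att = 1/2·(g−p) = 1/2·(-3,-10) = (-1.5000,-5.0000)
o1: d²=25 ≤ ρ²=48; F_rep = 3·(4,3)/25² = (0.0192,0.0144)
F = F_att + ΣF_rep = (-1.4808,-4.9856)
p' = p + 1/4·F = (-6.3702,3.7536)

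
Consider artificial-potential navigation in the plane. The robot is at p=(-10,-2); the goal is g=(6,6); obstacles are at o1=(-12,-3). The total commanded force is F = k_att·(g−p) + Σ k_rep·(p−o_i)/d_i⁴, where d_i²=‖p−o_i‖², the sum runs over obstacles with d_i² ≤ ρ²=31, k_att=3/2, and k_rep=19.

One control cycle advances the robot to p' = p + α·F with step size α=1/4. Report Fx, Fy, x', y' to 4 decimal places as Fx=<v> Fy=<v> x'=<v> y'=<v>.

F_att = 3/2·(g−p) = 3/2·(16,8) = (24.0000,12.0000)
o1: d²=5 ≤ ρ²=31; F_rep = 19·(2,1)/5² = (1.5200,0.7600)
F = F_att + ΣF_rep = (25.5200,12.7600)
p' = p + 1/4·F = (-3.6200,1.1900)

Fx=25.5200 Fy=12.7600 x'=-3.6200 y'=1.1900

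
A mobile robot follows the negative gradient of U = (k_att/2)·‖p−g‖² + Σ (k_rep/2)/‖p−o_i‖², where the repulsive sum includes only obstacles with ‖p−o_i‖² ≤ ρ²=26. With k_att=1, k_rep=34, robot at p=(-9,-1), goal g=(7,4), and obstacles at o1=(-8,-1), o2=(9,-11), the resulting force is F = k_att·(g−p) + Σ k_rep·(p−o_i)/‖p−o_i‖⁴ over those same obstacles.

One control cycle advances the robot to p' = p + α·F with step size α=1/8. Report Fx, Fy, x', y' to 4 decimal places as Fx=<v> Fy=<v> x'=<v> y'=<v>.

Fx=-18.0000 Fy=5.0000 x'=-11.2500 y'=-0.3750

F_att = 1·(g−p) = 1·(16,5) = (16.0000,5.0000)
o1: d²=1 ≤ ρ²=26; F_rep = 34·(-1,0)/1² = (-34.0000,0.0000)
o2: d²=424 > ρ²=26 → inactive
F = F_att + ΣF_rep = (-18.0000,5.0000)
p' = p + 1/8·F = (-11.2500,-0.3750)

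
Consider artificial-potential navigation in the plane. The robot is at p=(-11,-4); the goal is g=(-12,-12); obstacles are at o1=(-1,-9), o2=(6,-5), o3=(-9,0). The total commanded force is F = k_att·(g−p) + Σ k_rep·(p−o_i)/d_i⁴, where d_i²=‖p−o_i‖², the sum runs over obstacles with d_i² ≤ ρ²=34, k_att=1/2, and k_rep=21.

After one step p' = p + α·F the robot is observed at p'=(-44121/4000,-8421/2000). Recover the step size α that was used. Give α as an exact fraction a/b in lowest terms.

F_att = 1/2·(g−p) = 1/2·(-1,-8) = (-0.5000,-4.0000)
o1: d²=125 > ρ²=34 → inactive
o2: d²=290 > ρ²=34 → inactive
o3: d²=20 ≤ ρ²=34; F_rep = 21·(-2,-4)/20² = (-0.1050,-0.2100)
F = F_att + ΣF_rep = (-0.6050,-4.2100)
Δp = p'−p = (-0.0302,-0.2105); α = Δx/Fx = (-121/4000) / (-121/200) = 1/20
check: Δy/Fy = (-421/2000) / (-421/100) = 1/20 ✓

α = 1/20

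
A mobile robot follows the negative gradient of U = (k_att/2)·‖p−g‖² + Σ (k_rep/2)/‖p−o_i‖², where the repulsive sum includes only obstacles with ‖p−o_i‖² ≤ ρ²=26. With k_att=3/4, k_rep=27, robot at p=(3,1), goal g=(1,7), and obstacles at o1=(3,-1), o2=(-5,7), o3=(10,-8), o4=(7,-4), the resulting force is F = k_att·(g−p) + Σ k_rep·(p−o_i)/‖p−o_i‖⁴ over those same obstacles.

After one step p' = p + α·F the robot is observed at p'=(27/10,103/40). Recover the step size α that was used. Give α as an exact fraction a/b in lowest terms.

α = 1/5

F_att = 3/4·(g−p) = 3/4·(-2,6) = (-1.5000,4.5000)
o1: d²=4 ≤ ρ²=26; F_rep = 27·(0,2)/4² = (0.0000,3.3750)
o2: d²=100 > ρ²=26 → inactive
o3: d²=130 > ρ²=26 → inactive
o4: d²=41 > ρ²=26 → inactive
F = F_att + ΣF_rep = (-1.5000,7.8750)
Δp = p'−p = (-0.3000,1.5750); α = Δx/Fx = (-3/10) / (-3/2) = 1/5
check: Δy/Fy = (63/40) / (63/8) = 1/5 ✓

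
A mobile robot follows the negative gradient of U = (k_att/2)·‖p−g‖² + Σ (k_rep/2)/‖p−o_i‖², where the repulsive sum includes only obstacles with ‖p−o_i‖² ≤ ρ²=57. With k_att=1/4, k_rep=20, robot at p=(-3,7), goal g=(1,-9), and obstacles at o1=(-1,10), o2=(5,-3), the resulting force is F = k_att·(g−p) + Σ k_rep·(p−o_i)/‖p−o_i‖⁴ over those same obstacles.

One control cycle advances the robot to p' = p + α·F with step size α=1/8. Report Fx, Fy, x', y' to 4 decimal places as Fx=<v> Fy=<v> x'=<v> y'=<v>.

F_att = 1/4·(g−p) = 1/4·(4,-16) = (1.0000,-4.0000)
o1: d²=13 ≤ ρ²=57; F_rep = 20·(-2,-3)/13² = (-0.2367,-0.3550)
o2: d²=164 > ρ²=57 → inactive
F = F_att + ΣF_rep = (0.7633,-4.3550)
p' = p + 1/8·F = (-2.9046,6.4556)

Fx=0.7633 Fy=-4.3550 x'=-2.9046 y'=6.4556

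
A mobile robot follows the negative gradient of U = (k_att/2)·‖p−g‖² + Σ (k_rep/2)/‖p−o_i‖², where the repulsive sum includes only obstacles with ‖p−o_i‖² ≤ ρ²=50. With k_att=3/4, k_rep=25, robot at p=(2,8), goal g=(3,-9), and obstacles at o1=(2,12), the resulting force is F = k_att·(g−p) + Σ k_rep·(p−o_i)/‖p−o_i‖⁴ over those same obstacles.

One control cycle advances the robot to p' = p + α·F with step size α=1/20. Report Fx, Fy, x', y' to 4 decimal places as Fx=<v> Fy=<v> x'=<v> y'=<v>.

F_att = 3/4·(g−p) = 3/4·(1,-17) = (0.7500,-12.7500)
o1: d²=16 ≤ ρ²=50; F_rep = 25·(0,-4)/16² = (0.0000,-0.3906)
F = F_att + ΣF_rep = (0.7500,-13.1406)
p' = p + 1/20·F = (2.0375,7.3430)

Fx=0.7500 Fy=-13.1406 x'=2.0375 y'=7.3430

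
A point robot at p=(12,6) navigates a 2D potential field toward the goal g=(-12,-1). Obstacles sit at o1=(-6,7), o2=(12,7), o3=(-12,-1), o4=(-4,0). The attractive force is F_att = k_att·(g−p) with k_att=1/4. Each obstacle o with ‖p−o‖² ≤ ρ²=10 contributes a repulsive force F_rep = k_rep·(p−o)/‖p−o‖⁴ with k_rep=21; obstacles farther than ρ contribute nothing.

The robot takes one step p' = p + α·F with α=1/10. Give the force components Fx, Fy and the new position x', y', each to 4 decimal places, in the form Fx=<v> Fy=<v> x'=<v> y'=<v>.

Fx=-6.0000 Fy=-22.7500 x'=11.4000 y'=3.7250

F_att = 1/4·(g−p) = 1/4·(-24,-7) = (-6.0000,-1.7500)
o1: d²=325 > ρ²=10 → inactive
o2: d²=1 ≤ ρ²=10; F_rep = 21·(0,-1)/1² = (0.0000,-21.0000)
o3: d²=625 > ρ²=10 → inactive
o4: d²=292 > ρ²=10 → inactive
F = F_att + ΣF_rep = (-6.0000,-22.7500)
p' = p + 1/10·F = (11.4000,3.7250)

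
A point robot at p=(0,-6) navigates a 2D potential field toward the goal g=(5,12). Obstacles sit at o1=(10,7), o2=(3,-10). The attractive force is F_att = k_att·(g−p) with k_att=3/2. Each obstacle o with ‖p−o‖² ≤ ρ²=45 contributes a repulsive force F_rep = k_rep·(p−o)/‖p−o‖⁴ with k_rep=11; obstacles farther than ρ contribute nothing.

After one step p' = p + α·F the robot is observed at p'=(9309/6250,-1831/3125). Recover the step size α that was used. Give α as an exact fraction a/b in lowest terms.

α = 1/5

F_att = 3/2·(g−p) = 3/2·(5,18) = (7.5000,27.0000)
o1: d²=269 > ρ²=45 → inactive
o2: d²=25 ≤ ρ²=45; F_rep = 11·(-3,4)/25² = (-0.0528,0.0704)
F = F_att + ΣF_rep = (7.4472,27.0704)
Δp = p'−p = (1.4894,5.4141); α = Δx/Fx = (9309/6250) / (9309/1250) = 1/5
check: Δy/Fy = (16919/3125) / (16919/625) = 1/5 ✓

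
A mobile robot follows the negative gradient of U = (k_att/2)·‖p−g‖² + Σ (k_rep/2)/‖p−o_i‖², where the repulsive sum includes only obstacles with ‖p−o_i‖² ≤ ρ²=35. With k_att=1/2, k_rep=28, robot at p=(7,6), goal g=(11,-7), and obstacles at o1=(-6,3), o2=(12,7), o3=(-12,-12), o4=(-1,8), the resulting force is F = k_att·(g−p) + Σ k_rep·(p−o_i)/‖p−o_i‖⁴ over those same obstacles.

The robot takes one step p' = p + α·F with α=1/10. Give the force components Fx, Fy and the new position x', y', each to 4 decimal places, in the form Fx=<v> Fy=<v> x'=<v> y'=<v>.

Fx=1.7929 Fy=-6.5414 x'=7.1793 y'=5.3459

F_att = 1/2·(g−p) = 1/2·(4,-13) = (2.0000,-6.5000)
o1: d²=178 > ρ²=35 → inactive
o2: d²=26 ≤ ρ²=35; F_rep = 28·(-5,-1)/26² = (-0.2071,-0.0414)
o3: d²=685 > ρ²=35 → inactive
o4: d²=68 > ρ²=35 → inactive
F = F_att + ΣF_rep = (1.7929,-6.5414)
p' = p + 1/10·F = (7.1793,5.3459)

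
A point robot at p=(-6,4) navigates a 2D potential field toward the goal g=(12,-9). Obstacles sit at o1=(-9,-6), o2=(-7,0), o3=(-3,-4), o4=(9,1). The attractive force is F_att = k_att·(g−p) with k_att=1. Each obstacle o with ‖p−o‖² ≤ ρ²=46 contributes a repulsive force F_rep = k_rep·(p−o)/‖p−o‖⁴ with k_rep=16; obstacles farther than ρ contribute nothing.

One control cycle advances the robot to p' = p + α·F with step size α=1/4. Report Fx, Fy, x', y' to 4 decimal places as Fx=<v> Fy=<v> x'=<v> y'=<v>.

Fx=18.0554 Fy=-12.7785 x'=-1.4862 y'=0.8054

F_att = 1·(g−p) = 1·(18,-13) = (18.0000,-13.0000)
o1: d²=109 > ρ²=46 → inactive
o2: d²=17 ≤ ρ²=46; F_rep = 16·(1,4)/17² = (0.0554,0.2215)
o3: d²=73 > ρ²=46 → inactive
o4: d²=234 > ρ²=46 → inactive
F = F_att + ΣF_rep = (18.0554,-12.7785)
p' = p + 1/4·F = (-1.4862,0.8054)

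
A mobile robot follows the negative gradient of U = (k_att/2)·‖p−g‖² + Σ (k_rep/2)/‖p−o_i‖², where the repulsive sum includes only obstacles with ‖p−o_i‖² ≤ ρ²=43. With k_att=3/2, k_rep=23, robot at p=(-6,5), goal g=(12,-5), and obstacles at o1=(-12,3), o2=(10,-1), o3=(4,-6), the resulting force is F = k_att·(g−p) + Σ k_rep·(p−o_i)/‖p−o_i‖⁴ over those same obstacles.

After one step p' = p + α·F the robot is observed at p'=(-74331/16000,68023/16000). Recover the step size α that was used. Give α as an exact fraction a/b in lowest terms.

α = 1/20

F_att = 3/2·(g−p) = 3/2·(18,-10) = (27.0000,-15.0000)
o1: d²=40 ≤ ρ²=43; F_rep = 23·(6,2)/40² = (0.0862,0.0288)
o2: d²=292 > ρ²=43 → inactive
o3: d²=221 > ρ²=43 → inactive
F = F_att + ΣF_rep = (27.0862,-14.9712)
Δp = p'−p = (1.3543,-0.7486); α = Δx/Fx = (21669/16000) / (21669/800) = 1/20
check: Δy/Fy = (-11977/16000) / (-11977/800) = 1/20 ✓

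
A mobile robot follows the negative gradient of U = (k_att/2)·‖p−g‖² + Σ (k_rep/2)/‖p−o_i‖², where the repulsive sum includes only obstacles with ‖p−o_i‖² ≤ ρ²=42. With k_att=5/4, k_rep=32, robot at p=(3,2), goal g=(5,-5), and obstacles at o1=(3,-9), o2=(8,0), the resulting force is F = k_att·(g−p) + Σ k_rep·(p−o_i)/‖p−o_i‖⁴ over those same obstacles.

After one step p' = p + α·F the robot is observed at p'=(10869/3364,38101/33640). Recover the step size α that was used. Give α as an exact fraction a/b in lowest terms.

F_att = 5/4·(g−p) = 5/4·(2,-7) = (2.5000,-8.7500)
o1: d²=121 > ρ²=42 → inactive
o2: d²=29 ≤ ρ²=42; F_rep = 32·(-5,2)/29² = (-0.1902,0.0761)
F = F_att + ΣF_rep = (2.3098,-8.6739)
Δp = p'−p = (0.2310,-0.8674); α = Δx/Fx = (777/3364) / (3885/1682) = 1/10
check: Δy/Fy = (-29179/33640) / (-29179/3364) = 1/10 ✓

α = 1/10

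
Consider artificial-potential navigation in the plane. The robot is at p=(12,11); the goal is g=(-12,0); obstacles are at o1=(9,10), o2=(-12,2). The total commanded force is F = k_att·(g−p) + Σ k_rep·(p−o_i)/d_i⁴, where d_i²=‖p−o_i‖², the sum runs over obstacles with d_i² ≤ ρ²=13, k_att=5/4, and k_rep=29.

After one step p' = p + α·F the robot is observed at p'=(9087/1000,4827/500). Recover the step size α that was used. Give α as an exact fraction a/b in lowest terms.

α = 1/10

F_att = 5/4·(g−p) = 5/4·(-24,-11) = (-30.0000,-13.7500)
o1: d²=10 ≤ ρ²=13; F_rep = 29·(3,1)/10² = (0.8700,0.2900)
o2: d²=657 > ρ²=13 → inactive
F = F_att + ΣF_rep = (-29.1300,-13.4600)
Δp = p'−p = (-2.9130,-1.3460); α = Δx/Fx = (-2913/1000) / (-2913/100) = 1/10
check: Δy/Fy = (-673/500) / (-673/50) = 1/10 ✓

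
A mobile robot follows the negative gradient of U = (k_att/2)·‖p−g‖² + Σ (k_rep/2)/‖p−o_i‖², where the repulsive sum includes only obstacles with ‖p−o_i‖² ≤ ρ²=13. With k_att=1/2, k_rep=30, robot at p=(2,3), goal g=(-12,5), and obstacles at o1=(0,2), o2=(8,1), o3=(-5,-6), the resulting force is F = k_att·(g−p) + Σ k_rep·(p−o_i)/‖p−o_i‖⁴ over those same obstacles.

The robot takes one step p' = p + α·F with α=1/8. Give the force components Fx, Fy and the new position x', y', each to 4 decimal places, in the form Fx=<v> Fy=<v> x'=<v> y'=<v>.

Fx=-4.6000 Fy=2.2000 x'=1.4250 y'=3.2750

F_att = 1/2·(g−p) = 1/2·(-14,2) = (-7.0000,1.0000)
o1: d²=5 ≤ ρ²=13; F_rep = 30·(2,1)/5² = (2.4000,1.2000)
o2: d²=40 > ρ²=13 → inactive
o3: d²=130 > ρ²=13 → inactive
F = F_att + ΣF_rep = (-4.6000,2.2000)
p' = p + 1/8·F = (1.4250,3.2750)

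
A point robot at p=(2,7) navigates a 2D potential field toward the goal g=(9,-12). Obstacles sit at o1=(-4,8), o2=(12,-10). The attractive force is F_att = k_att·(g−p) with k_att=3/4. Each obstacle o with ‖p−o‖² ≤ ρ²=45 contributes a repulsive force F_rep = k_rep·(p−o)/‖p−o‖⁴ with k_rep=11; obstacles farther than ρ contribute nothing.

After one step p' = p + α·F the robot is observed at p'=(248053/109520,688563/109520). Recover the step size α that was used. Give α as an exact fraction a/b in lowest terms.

F_att = 3/4·(g−p) = 3/4·(7,-19) = (5.2500,-14.2500)
o1: d²=37 ≤ ρ²=45; F_rep = 11·(6,-1)/37² = (0.0482,-0.0080)
o2: d²=389 > ρ²=45 → inactive
F = F_att + ΣF_rep = (5.2982,-14.2580)
Δp = p'−p = (0.2649,-0.7129); α = Δx/Fx = (29013/109520) / (29013/5476) = 1/20
check: Δy/Fy = (-78077/109520) / (-78077/5476) = 1/20 ✓

α = 1/20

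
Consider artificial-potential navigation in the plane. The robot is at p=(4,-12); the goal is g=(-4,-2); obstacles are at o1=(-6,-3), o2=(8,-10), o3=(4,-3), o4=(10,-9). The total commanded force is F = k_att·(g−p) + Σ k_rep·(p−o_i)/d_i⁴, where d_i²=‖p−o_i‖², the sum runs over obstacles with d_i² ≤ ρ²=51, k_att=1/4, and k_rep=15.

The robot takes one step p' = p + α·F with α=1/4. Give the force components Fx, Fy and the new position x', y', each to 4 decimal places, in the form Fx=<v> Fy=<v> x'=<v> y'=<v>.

Fx=-2.1944 Fy=2.4028 x'=3.4514 y'=-11.3993

F_att = 1/4·(g−p) = 1/4·(-8,10) = (-2.0000,2.5000)
o1: d²=181 > ρ²=51 → inactive
o2: d²=20 ≤ ρ²=51; F_rep = 15·(-4,-2)/20² = (-0.1500,-0.0750)
o3: d²=81 > ρ²=51 → inactive
o4: d²=45 ≤ ρ²=51; F_rep = 15·(-6,-3)/45² = (-0.0444,-0.0222)
F = F_att + ΣF_rep = (-2.1944,2.4028)
p' = p + 1/4·F = (3.4514,-11.3993)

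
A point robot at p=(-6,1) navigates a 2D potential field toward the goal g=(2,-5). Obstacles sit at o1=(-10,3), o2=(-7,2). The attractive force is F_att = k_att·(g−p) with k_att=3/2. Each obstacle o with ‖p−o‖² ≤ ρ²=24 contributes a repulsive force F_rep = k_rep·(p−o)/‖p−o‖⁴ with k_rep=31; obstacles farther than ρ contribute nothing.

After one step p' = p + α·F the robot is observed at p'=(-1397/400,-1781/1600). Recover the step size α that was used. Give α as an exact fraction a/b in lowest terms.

α = 1/8

F_att = 3/2·(g−p) = 3/2·(8,-6) = (12.0000,-9.0000)
o1: d²=20 ≤ ρ²=24; F_rep = 31·(4,-2)/20² = (0.3100,-0.1550)
o2: d²=2 ≤ ρ²=24; F_rep = 31·(1,-1)/2² = (7.7500,-7.7500)
F = F_att + ΣF_rep = (20.0600,-16.9050)
Δp = p'−p = (2.5075,-2.1131); α = Δx/Fx = (1003/400) / (1003/50) = 1/8
check: Δy/Fy = (-3381/1600) / (-3381/200) = 1/8 ✓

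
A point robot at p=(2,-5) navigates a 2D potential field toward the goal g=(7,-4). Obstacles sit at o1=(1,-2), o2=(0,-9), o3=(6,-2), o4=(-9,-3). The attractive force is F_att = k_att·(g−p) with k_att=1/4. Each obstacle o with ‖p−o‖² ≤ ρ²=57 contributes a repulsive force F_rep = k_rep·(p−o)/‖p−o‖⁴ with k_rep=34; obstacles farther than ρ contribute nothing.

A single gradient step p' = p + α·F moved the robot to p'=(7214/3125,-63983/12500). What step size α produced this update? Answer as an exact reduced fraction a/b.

F_att = 1/4·(g−p) = 1/4·(5,1) = (1.2500,0.2500)
o1: d²=10 ≤ ρ²=57; F_rep = 34·(1,-3)/10² = (0.3400,-1.0200)
o2: d²=20 ≤ ρ²=57; F_rep = 34·(2,4)/20² = (0.1700,0.3400)
o3: d²=25 ≤ ρ²=57; F_rep = 34·(-4,-3)/25² = (-0.2176,-0.1632)
o4: d²=125 > ρ²=57 → inactive
F = F_att + ΣF_rep = (1.5424,-0.5932)
Δp = p'−p = (0.3085,-0.1186); α = Δx/Fx = (964/3125) / (964/625) = 1/5
check: Δy/Fy = (-1483/12500) / (-1483/2500) = 1/5 ✓

α = 1/5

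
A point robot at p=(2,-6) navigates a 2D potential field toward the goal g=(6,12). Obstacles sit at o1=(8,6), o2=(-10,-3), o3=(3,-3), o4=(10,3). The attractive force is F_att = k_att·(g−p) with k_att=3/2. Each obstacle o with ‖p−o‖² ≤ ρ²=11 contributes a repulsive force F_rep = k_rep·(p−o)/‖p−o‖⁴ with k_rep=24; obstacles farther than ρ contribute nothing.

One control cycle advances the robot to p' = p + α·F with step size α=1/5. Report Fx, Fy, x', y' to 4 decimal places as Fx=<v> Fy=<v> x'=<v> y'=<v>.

F_att = 3/2·(g−p) = 3/2·(4,18) = (6.0000,27.0000)
o1: d²=180 > ρ²=11 → inactive
o2: d²=153 > ρ²=11 → inactive
o3: d²=10 ≤ ρ²=11; F_rep = 24·(-1,-3)/10² = (-0.2400,-0.7200)
o4: d²=145 > ρ²=11 → inactive
F = F_att + ΣF_rep = (5.7600,26.2800)
p' = p + 1/5·F = (3.1520,-0.7440)

Fx=5.7600 Fy=26.2800 x'=3.1520 y'=-0.7440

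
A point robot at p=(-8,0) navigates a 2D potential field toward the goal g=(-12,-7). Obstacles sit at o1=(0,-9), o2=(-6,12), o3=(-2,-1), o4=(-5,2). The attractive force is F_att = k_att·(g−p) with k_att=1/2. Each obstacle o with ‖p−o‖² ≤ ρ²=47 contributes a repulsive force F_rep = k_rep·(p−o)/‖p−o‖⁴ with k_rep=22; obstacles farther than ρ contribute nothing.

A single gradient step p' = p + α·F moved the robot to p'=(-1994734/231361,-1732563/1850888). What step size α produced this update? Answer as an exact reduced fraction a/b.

α = 1/4

F_att = 1/2·(g−p) = 1/2·(-4,-7) = (-2.0000,-3.5000)
o1: d²=145 > ρ²=47 → inactive
o2: d²=148 > ρ²=47 → inactive
o3: d²=37 ≤ ρ²=47; F_rep = 22·(-6,1)/37² = (-0.0964,0.0161)
o4: d²=13 ≤ ρ²=47; F_rep = 22·(-3,-2)/13² = (-0.3905,-0.2604)
F = F_att + ΣF_rep = (-2.4870,-3.7443)
Δp = p'−p = (-0.6217,-0.9361); α = Δx/Fx = (-143846/231361) / (-575384/231361) = 1/4
check: Δy/Fy = (-1732563/1850888) / (-1732563/462722) = 1/4 ✓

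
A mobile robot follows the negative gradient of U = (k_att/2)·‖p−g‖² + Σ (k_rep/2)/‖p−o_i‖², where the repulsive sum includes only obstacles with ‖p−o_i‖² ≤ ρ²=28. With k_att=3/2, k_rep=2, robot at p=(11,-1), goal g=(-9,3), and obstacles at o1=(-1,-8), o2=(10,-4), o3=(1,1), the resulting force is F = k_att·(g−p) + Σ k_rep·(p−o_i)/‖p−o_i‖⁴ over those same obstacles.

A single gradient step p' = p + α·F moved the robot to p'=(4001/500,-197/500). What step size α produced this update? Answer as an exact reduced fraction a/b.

F_att = 3/2·(g−p) = 3/2·(-20,4) = (-30.0000,6.0000)
o1: d²=193 > ρ²=28 → inactive
o2: d²=10 ≤ ρ²=28; F_rep = 2·(1,3)/10² = (0.0200,0.0600)
o3: d²=104 > ρ²=28 → inactive
F = F_att + ΣF_rep = (-29.9800,6.0600)
Δp = p'−p = (-2.9980,0.6060); α = Δx/Fx = (-1499/500) / (-1499/50) = 1/10
check: Δy/Fy = (303/500) / (303/50) = 1/10 ✓

α = 1/10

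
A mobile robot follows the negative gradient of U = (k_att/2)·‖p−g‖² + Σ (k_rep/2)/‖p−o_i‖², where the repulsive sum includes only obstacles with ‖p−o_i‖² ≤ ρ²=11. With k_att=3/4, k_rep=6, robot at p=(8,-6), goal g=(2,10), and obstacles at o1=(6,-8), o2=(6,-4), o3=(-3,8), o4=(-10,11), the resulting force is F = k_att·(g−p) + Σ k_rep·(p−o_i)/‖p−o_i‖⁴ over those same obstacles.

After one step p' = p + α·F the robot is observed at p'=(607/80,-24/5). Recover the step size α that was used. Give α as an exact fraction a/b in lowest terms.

α = 1/10

F_att = 3/4·(g−p) = 3/4·(-6,16) = (-4.5000,12.0000)
o1: d²=8 ≤ ρ²=11; F_rep = 6·(2,2)/8² = (0.1875,0.1875)
o2: d²=8 ≤ ρ²=11; F_rep = 6·(2,-2)/8² = (0.1875,-0.1875)
o3: d²=317 > ρ²=11 → inactive
o4: d²=613 > ρ²=11 → inactive
F = F_att + ΣF_rep = (-4.1250,12.0000)
Δp = p'−p = (-0.4125,1.2000); α = Δx/Fx = (-33/80) / (-33/8) = 1/10
check: Δy/Fy = (6/5) / (12) = 1/10 ✓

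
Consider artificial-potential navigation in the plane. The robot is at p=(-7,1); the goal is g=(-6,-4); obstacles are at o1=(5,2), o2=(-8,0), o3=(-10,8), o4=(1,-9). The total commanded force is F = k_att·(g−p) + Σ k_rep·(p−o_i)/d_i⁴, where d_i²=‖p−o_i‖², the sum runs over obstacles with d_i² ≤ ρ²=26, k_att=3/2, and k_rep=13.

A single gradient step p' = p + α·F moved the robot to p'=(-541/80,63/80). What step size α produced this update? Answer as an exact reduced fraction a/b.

α = 1/20

F_att = 3/2·(g−p) = 3/2·(1,-5) = (1.5000,-7.5000)
o1: d²=145 > ρ²=26 → inactive
o2: d²=2 ≤ ρ²=26; F_rep = 13·(1,1)/2² = (3.2500,3.2500)
o3: d²=58 > ρ²=26 → inactive
o4: d²=164 > ρ²=26 → inactive
F = F_att + ΣF_rep = (4.7500,-4.2500)
Δp = p'−p = (0.2375,-0.2125); α = Δx/Fx = (19/80) / (19/4) = 1/20
check: Δy/Fy = (-17/80) / (-17/4) = 1/20 ✓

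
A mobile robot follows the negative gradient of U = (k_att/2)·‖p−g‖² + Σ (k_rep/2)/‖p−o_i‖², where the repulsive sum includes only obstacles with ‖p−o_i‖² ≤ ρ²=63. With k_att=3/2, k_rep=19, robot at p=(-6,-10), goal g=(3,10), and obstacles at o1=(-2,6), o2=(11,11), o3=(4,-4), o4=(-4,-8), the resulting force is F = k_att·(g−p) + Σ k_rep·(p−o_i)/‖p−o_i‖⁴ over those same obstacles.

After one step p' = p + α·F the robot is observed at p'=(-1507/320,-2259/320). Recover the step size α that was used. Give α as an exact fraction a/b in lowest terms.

F_att = 3/2·(g−p) = 3/2·(9,20) = (13.5000,30.0000)
o1: d²=272 > ρ²=63 → inactive
o2: d²=730 > ρ²=63 → inactive
o3: d²=136 > ρ²=63 → inactive
o4: d²=8 ≤ ρ²=63; F_rep = 19·(-2,-2)/8² = (-0.5938,-0.5938)
F = F_att + ΣF_rep = (12.9062,29.4062)
Δp = p'−p = (1.2906,2.9406); α = Δx/Fx = (413/320) / (413/32) = 1/10
check: Δy/Fy = (941/320) / (941/32) = 1/10 ✓

α = 1/10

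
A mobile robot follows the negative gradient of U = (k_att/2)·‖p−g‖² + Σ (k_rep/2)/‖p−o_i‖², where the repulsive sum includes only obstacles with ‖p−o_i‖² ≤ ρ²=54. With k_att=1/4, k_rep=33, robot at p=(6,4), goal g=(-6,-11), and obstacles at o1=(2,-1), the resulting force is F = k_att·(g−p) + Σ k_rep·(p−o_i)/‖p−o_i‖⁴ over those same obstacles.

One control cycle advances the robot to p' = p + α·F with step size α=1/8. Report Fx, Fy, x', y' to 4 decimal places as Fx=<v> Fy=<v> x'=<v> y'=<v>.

F_att = 1/4·(g−p) = 1/4·(-12,-15) = (-3.0000,-3.7500)
o1: d²=41 ≤ ρ²=54; F_rep = 33·(4,5)/41² = (0.0785,0.0982)
F = F_att + ΣF_rep = (-2.9215,-3.6518)
p' = p + 1/8·F = (5.6348,3.5435)

Fx=-2.9215 Fy=-3.6518 x'=5.6348 y'=3.5435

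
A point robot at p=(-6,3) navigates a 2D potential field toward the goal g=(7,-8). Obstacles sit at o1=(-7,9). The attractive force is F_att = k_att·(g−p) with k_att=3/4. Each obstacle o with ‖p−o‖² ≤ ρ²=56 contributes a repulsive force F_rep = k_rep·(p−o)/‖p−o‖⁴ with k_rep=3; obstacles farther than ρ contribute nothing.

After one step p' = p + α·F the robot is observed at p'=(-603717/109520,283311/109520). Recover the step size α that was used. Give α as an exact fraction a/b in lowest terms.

α = 1/20

F_att = 3/4·(g−p) = 3/4·(13,-11) = (9.7500,-8.2500)
o1: d²=37 ≤ ρ²=56; F_rep = 3·(1,-6)/37² = (0.0022,-0.0131)
F = F_att + ΣF_rep = (9.7522,-8.2631)
Δp = p'−p = (0.4876,-0.4132); α = Δx/Fx = (53403/109520) / (53403/5476) = 1/20
check: Δy/Fy = (-45249/109520) / (-45249/5476) = 1/20 ✓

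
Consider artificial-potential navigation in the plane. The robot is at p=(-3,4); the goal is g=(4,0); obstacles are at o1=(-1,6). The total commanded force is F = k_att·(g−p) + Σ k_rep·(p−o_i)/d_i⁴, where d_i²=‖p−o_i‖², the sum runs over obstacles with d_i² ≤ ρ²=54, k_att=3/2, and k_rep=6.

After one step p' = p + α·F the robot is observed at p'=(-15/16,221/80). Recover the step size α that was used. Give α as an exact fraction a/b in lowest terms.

F_att = 3/2·(g−p) = 3/2·(7,-4) = (10.5000,-6.0000)
o1: d²=8 ≤ ρ²=54; F_rep = 6·(-2,-2)/8² = (-0.1875,-0.1875)
F = F_att + ΣF_rep = (10.3125,-6.1875)
Δp = p'−p = (2.0625,-1.2375); α = Δx/Fx = (33/16) / (165/16) = 1/5
check: Δy/Fy = (-99/80) / (-99/16) = 1/5 ✓

α = 1/5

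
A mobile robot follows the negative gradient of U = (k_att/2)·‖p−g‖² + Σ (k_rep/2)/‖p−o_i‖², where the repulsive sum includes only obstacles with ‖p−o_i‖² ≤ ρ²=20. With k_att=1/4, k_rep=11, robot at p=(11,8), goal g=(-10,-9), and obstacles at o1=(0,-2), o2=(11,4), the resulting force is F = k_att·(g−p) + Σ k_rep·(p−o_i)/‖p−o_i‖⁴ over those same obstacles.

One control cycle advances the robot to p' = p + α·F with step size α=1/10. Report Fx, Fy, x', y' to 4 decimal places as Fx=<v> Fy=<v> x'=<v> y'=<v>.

F_att = 1/4·(g−p) = 1/4·(-21,-17) = (-5.2500,-4.2500)
o1: d²=221 > ρ²=20 → inactive
o2: d²=16 ≤ ρ²=20; F_rep = 11·(0,4)/16² = (0.0000,0.1719)
F = F_att + ΣF_rep = (-5.2500,-4.0781)
p' = p + 1/10·F = (10.4750,7.5922)

Fx=-5.2500 Fy=-4.0781 x'=10.4750 y'=7.5922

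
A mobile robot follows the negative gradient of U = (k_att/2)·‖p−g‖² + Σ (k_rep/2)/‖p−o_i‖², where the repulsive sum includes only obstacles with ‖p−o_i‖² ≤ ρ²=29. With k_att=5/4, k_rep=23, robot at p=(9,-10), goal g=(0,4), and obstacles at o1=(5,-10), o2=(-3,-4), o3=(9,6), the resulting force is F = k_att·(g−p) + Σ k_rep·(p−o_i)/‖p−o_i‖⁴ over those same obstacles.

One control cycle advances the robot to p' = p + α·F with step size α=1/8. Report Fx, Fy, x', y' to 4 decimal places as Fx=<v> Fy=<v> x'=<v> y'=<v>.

F_att = 5/4·(g−p) = 5/4·(-9,14) = (-11.2500,17.5000)
o1: d²=16 ≤ ρ²=29; F_rep = 23·(4,0)/16² = (0.3594,0.0000)
o2: d²=180 > ρ²=29 → inactive
o3: d²=256 > ρ²=29 → inactive
F = F_att + ΣF_rep = (-10.8906,17.5000)
p' = p + 1/8·F = (7.6387,-7.8125)

Fx=-10.8906 Fy=17.5000 x'=7.6387 y'=-7.8125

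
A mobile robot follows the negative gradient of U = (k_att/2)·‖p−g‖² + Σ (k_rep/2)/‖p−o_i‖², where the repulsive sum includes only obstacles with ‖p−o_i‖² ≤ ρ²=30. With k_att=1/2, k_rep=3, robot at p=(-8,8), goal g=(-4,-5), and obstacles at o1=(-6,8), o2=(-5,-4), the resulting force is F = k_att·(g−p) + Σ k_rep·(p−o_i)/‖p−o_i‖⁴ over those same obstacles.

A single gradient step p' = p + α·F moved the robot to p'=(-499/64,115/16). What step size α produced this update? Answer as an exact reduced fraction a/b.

F_att = 1/2·(g−p) = 1/2·(4,-13) = (2.0000,-6.5000)
o1: d²=4 ≤ ρ²=30; F_rep = 3·(-2,0)/4² = (-0.3750,0.0000)
o2: d²=153 > ρ²=30 → inactive
F = F_att + ΣF_rep = (1.6250,-6.5000)
Δp = p'−p = (0.2031,-0.8125); α = Δx/Fx = (13/64) / (13/8) = 1/8
check: Δy/Fy = (-13/16) / (-13/2) = 1/8 ✓

α = 1/8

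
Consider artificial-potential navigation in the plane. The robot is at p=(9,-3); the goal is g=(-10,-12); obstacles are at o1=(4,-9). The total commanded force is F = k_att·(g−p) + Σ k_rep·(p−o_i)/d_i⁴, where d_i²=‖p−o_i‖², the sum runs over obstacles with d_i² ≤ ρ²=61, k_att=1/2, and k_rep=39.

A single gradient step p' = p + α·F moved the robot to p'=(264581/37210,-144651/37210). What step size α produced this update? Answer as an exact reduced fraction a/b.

α = 1/5

F_att = 1/2·(g−p) = 1/2·(-19,-9) = (-9.5000,-4.5000)
o1: d²=61 ≤ ρ²=61; F_rep = 39·(5,6)/61² = (0.0524,0.0629)
F = F_att + ΣF_rep = (-9.4476,-4.4371)
Δp = p'−p = (-1.8895,-0.8874); α = Δx/Fx = (-70309/37210) / (-70309/7442) = 1/5
check: Δy/Fy = (-33021/37210) / (-33021/7442) = 1/5 ✓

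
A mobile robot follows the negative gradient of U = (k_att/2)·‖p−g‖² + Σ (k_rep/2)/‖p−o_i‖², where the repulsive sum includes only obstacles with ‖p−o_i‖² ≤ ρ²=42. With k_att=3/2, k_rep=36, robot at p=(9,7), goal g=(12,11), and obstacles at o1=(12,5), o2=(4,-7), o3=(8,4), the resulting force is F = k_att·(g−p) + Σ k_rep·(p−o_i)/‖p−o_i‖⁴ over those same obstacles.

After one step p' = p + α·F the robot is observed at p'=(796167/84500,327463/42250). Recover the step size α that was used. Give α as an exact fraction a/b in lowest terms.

α = 1/10

F_att = 3/2·(g−p) = 3/2·(3,4) = (4.5000,6.0000)
o1: d²=13 ≤ ρ²=42; F_rep = 36·(-3,2)/13² = (-0.6391,0.4260)
o2: d²=221 > ρ²=42 → inactive
o3: d²=10 ≤ ρ²=42; F_rep = 36·(1,3)/10² = (0.3600,1.0800)
F = F_att + ΣF_rep = (4.2209,7.5060)
Δp = p'−p = (0.4221,0.7506); α = Δx/Fx = (35667/84500) / (35667/8450) = 1/10
check: Δy/Fy = (31713/42250) / (31713/4225) = 1/10 ✓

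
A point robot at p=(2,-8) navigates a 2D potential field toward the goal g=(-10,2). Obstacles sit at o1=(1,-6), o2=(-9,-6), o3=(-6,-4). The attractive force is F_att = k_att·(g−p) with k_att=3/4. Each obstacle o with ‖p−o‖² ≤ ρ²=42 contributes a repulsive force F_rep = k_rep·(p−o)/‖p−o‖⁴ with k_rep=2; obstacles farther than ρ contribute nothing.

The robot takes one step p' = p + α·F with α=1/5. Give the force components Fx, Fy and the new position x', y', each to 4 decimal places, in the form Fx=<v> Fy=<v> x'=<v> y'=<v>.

Fx=-8.9200 Fy=7.3400 x'=0.2160 y'=-6.5320

F_att = 3/4·(g−p) = 3/4·(-12,10) = (-9.0000,7.5000)
o1: d²=5 ≤ ρ²=42; F_rep = 2·(1,-2)/5² = (0.0800,-0.1600)
o2: d²=125 > ρ²=42 → inactive
o3: d²=80 > ρ²=42 → inactive
F = F_att + ΣF_rep = (-8.9200,7.3400)
p' = p + 1/5·F = (0.2160,-6.5320)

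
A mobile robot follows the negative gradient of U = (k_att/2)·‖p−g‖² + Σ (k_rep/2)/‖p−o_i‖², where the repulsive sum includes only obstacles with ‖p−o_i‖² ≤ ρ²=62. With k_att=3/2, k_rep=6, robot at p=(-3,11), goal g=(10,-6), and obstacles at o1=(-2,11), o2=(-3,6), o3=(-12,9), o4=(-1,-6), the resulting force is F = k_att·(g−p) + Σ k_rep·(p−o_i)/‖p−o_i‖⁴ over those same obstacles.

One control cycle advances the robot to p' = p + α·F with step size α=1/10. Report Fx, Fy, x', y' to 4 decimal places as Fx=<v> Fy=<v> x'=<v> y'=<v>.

F_att = 3/2·(g−p) = 3/2·(13,-17) = (19.5000,-25.5000)
o1: d²=1 ≤ ρ²=62; F_rep = 6·(-1,0)/1² = (-6.0000,0.0000)
o2: d²=25 ≤ ρ²=62; F_rep = 6·(0,5)/25² = (0.0000,0.0480)
o3: d²=85 > ρ²=62 → inactive
o4: d²=293 > ρ²=62 → inactive
F = F_att + ΣF_rep = (13.5000,-25.4520)
p' = p + 1/10·F = (-1.6500,8.4548)

Fx=13.5000 Fy=-25.4520 x'=-1.6500 y'=8.4548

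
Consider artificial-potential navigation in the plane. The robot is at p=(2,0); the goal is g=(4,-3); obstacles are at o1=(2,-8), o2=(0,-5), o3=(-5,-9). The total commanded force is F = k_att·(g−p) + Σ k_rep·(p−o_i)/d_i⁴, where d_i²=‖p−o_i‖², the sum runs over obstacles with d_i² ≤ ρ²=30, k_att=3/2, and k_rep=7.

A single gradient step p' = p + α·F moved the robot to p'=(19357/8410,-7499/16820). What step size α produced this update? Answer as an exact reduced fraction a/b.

F_att = 3/2·(g−p) = 3/2·(2,-3) = (3.0000,-4.5000)
o1: d²=64 > ρ²=30 → inactive
o2: d²=29 ≤ ρ²=30; F_rep = 7·(2,5)/29² = (0.0166,0.0416)
o3: d²=130 > ρ²=30 → inactive
F = F_att + ΣF_rep = (3.0166,-4.4584)
Δp = p'−p = (0.3017,-0.4458); α = Δx/Fx = (2537/8410) / (2537/841) = 1/10
check: Δy/Fy = (-7499/16820) / (-7499/1682) = 1/10 ✓

α = 1/10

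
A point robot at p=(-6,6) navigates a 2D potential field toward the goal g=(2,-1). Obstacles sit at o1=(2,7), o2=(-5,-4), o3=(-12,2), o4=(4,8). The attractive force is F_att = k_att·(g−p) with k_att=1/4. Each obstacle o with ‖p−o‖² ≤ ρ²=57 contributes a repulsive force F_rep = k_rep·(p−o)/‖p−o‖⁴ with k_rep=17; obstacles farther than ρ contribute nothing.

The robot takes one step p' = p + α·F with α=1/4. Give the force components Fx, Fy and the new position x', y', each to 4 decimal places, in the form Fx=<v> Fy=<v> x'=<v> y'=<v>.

F_att = 1/4·(g−p) = 1/4·(8,-7) = (2.0000,-1.7500)
o1: d²=65 > ρ²=57 → inactive
o2: d²=101 > ρ²=57 → inactive
o3: d²=52 ≤ ρ²=57; F_rep = 17·(6,4)/52² = (0.0377,0.0251)
o4: d²=104 > ρ²=57 → inactive
F = F_att + ΣF_rep = (2.0377,-1.7249)
p' = p + 1/4·F = (-5.4906,5.5688)

Fx=2.0377 Fy=-1.7249 x'=-5.4906 y'=5.5688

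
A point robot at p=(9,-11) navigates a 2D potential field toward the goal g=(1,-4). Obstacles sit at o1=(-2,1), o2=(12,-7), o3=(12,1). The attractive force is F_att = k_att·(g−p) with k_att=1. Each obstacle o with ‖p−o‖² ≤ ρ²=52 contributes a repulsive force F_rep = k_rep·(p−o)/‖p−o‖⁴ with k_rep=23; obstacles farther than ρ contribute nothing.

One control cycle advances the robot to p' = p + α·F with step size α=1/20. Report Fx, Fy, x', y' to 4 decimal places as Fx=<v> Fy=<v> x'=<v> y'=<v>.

Fx=-8.1104 Fy=6.8528 x'=8.5945 y'=-10.6574

F_att = 1·(g−p) = 1·(-8,7) = (-8.0000,7.0000)
o1: d²=265 > ρ²=52 → inactive
o2: d²=25 ≤ ρ²=52; F_rep = 23·(-3,-4)/25² = (-0.1104,-0.1472)
o3: d²=153 > ρ²=52 → inactive
F = F_att + ΣF_rep = (-8.1104,6.8528)
p' = p + 1/20·F = (8.5945,-10.6574)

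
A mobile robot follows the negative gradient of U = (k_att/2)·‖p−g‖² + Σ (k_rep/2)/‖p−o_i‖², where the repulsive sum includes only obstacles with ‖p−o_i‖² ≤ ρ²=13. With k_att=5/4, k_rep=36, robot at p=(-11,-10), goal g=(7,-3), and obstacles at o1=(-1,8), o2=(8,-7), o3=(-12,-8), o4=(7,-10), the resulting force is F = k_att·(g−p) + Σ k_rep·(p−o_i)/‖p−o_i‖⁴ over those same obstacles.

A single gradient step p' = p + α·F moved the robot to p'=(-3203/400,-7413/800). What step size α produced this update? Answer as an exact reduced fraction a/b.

α = 1/8

F_att = 5/4·(g−p) = 5/4·(18,7) = (22.5000,8.7500)
o1: d²=424 > ρ²=13 → inactive
o2: d²=370 > ρ²=13 → inactive
o3: d²=5 ≤ ρ²=13; F_rep = 36·(1,-2)/5² = (1.4400,-2.8800)
o4: d²=324 > ρ²=13 → inactive
F = F_att + ΣF_rep = (23.9400,5.8700)
Δp = p'−p = (2.9925,0.7338); α = Δx/Fx = (1197/400) / (1197/50) = 1/8
check: Δy/Fy = (587/800) / (587/100) = 1/8 ✓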